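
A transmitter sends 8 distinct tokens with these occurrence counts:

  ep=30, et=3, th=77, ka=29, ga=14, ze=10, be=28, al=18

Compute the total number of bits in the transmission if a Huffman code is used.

558

Merge the two smallest weights repeatedly:
combine et(3), ze(10) → 13
combine 13, ga(14) → 27
combine al(18), 27 → 45
combine be(28), ka(29) → 57
combine ep(30), 45 → 75
combine 57, 75 → 132
combine th(77), 132 → 209
Total encoded bits = sum of merged weights = 13 + 27 + 45 + 57 + 75 + 132 + 209 = 558.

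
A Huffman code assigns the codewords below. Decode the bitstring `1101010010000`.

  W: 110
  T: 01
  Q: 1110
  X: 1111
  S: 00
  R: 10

Read left to right; each codeword is recognised as soon as it completes (prefix code):
  110→W | 10→R | 10→R | 01→T | 00→S | 00→S
Decoded message: WRRTSS

WRRTSS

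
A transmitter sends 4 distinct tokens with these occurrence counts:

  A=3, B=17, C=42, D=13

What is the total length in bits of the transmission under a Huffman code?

124

Greedily combine the two least-frequent nodes:
A(3) + D(13) → 16
16 + B(17) → 33
33 + C(42) → 75
Each symbol's bit-cost is frequency × depth; summing gives 124 bits (equivalently 16 + 33 + 75).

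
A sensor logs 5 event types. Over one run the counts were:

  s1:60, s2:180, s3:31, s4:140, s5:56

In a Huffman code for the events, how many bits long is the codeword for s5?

4

Build the tree from the bottom:
s3(31) + s5(56) → 87
s1(60) + 87 → 147
s4(140) + 147 → 287
s2(180) + 287 → 467
The subtree containing s5 is merged 4 times, so code length = 4.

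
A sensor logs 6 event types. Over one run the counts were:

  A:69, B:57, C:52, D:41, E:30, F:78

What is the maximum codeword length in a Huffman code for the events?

3

Merge the two lowest-weight nodes at each step:
merge E(30) and D(41): 71
merge C(52) and B(57): 109
merge A(69) and 71: 140
merge F(78) and 109: 187
merge 140 and 187: 327
The rarest symbols sit at the bottom; the longest codeword is 3 bits.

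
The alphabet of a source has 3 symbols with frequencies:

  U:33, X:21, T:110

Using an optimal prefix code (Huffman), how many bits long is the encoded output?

Merge the two smallest weights repeatedly:
X(21) + U(33) → 54
54 + T(110) → 164
The encoded length is the sum of every internal node's weight: 54 + 164 = 218 bits.

218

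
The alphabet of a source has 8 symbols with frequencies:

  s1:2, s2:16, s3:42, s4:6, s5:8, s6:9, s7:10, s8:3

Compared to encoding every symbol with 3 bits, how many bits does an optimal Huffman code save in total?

51

Fixed-length: 3 bits × 96 symbols = 288 bits.
Huffman merges:
merge s1(2) and s8(3): 5
merge 5 and s4(6): 11
merge s5(8) and s6(9): 17
merge s7(10) and 11: 21
merge s2(16) and 17: 33
merge 21 and 33: 54
merge s3(42) and 54: 96
Huffman total = 5 + 11 + 17 + 21 + 33 + 54 + 96 = 237 bits.
Saving = 288 − 237 = 51 bits.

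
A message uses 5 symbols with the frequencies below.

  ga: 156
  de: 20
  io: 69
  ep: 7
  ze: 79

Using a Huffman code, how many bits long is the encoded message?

629

Merge the two smallest weights repeatedly:
combine ep(7), de(20) → 27
combine 27, io(69) → 96
combine ze(79), 96 → 175
combine ga(156), 175 → 331
Each symbol's bit-cost is frequency × depth; summing gives 629 bits (equivalently 27 + 96 + 175 + 331).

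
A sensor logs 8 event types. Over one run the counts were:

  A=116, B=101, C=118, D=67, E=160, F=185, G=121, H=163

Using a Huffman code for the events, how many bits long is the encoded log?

Greedily combine the two least-frequent nodes:
D(67) + B(101) → 168
A(116) + C(118) → 234
G(121) + E(160) → 281
H(163) + 168 → 331
F(185) + 234 → 419
281 + 331 → 612
419 + 612 → 1031
Each symbol's bit-cost is frequency × depth; summing gives 3076 bits (equivalently 168 + 234 + 281 + 331 + 419 + 612 + 1031).

3076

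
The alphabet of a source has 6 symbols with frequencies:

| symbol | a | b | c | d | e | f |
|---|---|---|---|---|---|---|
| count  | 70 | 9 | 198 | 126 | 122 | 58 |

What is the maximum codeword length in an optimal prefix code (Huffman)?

4

Merge the two lowest-weight nodes at each step:
merge b(9) and f(58): 67
merge 67 and a(70): 137
merge e(122) and d(126): 248
merge 137 and c(198): 335
merge 248 and 335: 583
Maximum depth reached is 4.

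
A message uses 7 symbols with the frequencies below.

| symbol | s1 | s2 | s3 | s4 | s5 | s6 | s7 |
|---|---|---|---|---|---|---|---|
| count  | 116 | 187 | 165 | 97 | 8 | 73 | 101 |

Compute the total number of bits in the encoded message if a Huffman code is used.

Greedily combine the two least-frequent nodes:
s5(8) + s6(73) → 81
81 + s4(97) → 178
s7(101) + s1(116) → 217
s3(165) + 178 → 343
s2(187) + 217 → 404
343 + 404 → 747
Total encoded bits = sum of merged weights = 81 + 178 + 217 + 343 + 404 + 747 = 1970.

1970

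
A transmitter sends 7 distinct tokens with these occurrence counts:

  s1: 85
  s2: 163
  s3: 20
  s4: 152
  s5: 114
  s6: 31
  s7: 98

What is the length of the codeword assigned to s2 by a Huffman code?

Huffman merges, smallest pair first:
combine s3(20), s6(31) → 51
combine 51, s1(85) → 136
combine s7(98), s5(114) → 212
combine 136, s4(152) → 288
combine s2(163), 212 → 375
combine 288, 375 → 663
The subtree containing s2 is merged 2 times, so code length = 2.

2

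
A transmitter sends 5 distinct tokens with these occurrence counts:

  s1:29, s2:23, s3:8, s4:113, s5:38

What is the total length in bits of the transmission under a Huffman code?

400

Merge the two smallest weights repeatedly:
combine s3(8), s2(23) → 31
combine s1(29), 31 → 60
combine s5(38), 60 → 98
combine 98, s4(113) → 211
Each symbol's bit-cost is frequency × depth; summing gives 400 bits (equivalently 31 + 60 + 98 + 211).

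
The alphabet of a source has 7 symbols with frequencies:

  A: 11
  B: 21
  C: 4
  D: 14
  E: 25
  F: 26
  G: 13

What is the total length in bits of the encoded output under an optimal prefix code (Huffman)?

306

Build the Huffman tree bottom-up:
combine C(4), A(11) → 15
combine G(13), D(14) → 27
combine 15, B(21) → 36
combine E(25), F(26) → 51
combine 27, 36 → 63
combine 51, 63 → 114
Total encoded bits = sum of merged weights = 15 + 27 + 36 + 51 + 63 + 114 = 306.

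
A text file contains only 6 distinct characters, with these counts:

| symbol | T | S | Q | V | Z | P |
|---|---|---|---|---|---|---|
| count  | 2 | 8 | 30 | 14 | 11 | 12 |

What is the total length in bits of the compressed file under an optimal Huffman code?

Build the Huffman tree bottom-up:
merge T(2) and S(8): 10
merge 10 and Z(11): 21
merge P(12) and V(14): 26
merge 21 and 26: 47
merge Q(30) and 47: 77
Total encoded bits = sum of merged weights = 10 + 21 + 26 + 47 + 77 = 181.

181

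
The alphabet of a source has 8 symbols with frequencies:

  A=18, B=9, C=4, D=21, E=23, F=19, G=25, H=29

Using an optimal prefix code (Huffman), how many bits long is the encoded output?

Greedily combine the two least-frequent nodes:
combine C(4), B(9) → 13
combine 13, A(18) → 31
combine F(19), D(21) → 40
combine E(23), G(25) → 48
combine H(29), 31 → 60
combine 40, 48 → 88
combine 60, 88 → 148
Total encoded bits = sum of merged weights = 13 + 31 + 40 + 48 + 60 + 88 + 148 = 428.

428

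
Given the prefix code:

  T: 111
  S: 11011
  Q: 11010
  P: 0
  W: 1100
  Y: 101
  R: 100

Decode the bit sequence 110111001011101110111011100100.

Read left to right; each codeword is recognised as soon as it completes (prefix code):
  11011→S | 100→R | 101→Y | 11011→S | 101→Y | 11011→S | 100→R | 100→R
Decoded message: SRYSYSRR

SRYSYSRR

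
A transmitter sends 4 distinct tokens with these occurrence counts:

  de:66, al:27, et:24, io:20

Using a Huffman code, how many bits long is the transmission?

Greedily combine the two least-frequent nodes:
combine io(20), et(24) → 44
combine al(27), 44 → 71
combine de(66), 71 → 137
Total encoded bits = sum of merged weights = 44 + 71 + 137 = 252.

252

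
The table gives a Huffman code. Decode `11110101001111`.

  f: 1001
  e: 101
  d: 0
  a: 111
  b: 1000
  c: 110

Read left to right; each codeword is recognised as soon as it completes (prefix code):
  111→a | 101→e | 0→d | 1001→f | 111→a
Decoded message: aedfa

aedfa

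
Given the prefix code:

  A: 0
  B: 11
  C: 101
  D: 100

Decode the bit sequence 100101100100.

DCDD

Read left to right; each codeword is recognised as soon as it completes (prefix code):
  100→D | 101→C | 100→D | 100→D
Decoded message: DCDD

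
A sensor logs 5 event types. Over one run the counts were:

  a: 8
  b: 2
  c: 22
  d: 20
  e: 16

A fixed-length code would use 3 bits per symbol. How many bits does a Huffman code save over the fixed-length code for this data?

58

Fixed-length: 3 bits × 68 symbols = 204 bits.
Huffman merges:
merge b(2) and a(8): 10
merge 10 and e(16): 26
merge d(20) and c(22): 42
merge 26 and 42: 68
Huffman total = 10 + 26 + 42 + 68 = 146 bits.
Saving = 204 − 146 = 58 bits.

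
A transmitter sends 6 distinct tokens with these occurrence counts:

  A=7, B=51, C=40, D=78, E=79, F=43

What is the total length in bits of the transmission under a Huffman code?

733

Greedily combine the two least-frequent nodes:
merge A(7) and C(40): 47
merge F(43) and 47: 90
merge B(51) and D(78): 129
merge E(79) and 90: 169
merge 129 and 169: 298
The encoded length is the sum of every internal node's weight: 47 + 90 + 129 + 169 + 298 = 733 bits.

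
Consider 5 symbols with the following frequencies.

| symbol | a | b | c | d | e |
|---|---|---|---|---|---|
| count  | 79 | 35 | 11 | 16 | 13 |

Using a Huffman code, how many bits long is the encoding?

293

Build the Huffman tree bottom-up:
c(11) + e(13) → 24
d(16) + 24 → 40
b(35) + 40 → 75
75 + a(79) → 154
Total encoded bits = sum of merged weights = 24 + 40 + 75 + 154 = 293.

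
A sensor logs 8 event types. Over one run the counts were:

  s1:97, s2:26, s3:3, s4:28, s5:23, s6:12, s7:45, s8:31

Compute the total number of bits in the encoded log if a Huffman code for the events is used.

Merge the two smallest weights repeatedly:
s3(3) + s6(12) → 15
15 + s5(23) → 38
s2(26) + s4(28) → 54
s8(31) + 38 → 69
s7(45) + 54 → 99
69 + s1(97) → 166
99 + 166 → 265
Each symbol's bit-cost is frequency × depth; summing gives 706 bits (equivalently 15 + 38 + 54 + 69 + 99 + 166 + 265).

706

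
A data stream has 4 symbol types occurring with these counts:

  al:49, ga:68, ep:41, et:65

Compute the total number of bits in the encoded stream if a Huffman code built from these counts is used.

Greedily combine the two least-frequent nodes:
merge ep(41) and al(49): 90
merge et(65) and ga(68): 133
merge 90 and 133: 223
Total encoded bits = sum of merged weights = 90 + 133 + 223 = 446.

446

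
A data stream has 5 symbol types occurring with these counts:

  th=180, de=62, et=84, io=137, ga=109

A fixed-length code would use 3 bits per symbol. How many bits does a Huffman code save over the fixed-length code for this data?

Fixed-length: 3 bits × 572 symbols = 1716 bits.
Huffman merges:
de(62) + et(84) → 146
ga(109) + io(137) → 246
146 + th(180) → 326
246 + 326 → 572
Huffman total = 146 + 246 + 326 + 572 = 1290 bits.
Saving = 1716 − 1290 = 426 bits.

426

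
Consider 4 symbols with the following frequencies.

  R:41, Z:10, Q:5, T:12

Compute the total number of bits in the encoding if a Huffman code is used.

110

Build the Huffman tree bottom-up:
Q(5) + Z(10) → 15
T(12) + 15 → 27
27 + R(41) → 68
The encoded length is the sum of every internal node's weight: 15 + 27 + 68 = 110 bits.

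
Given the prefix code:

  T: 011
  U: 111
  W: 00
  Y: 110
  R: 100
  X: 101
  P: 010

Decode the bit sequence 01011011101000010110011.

Read left to right; each codeword is recognised as soon as it completes (prefix code):
  010→P | 110→Y | 111→U | 010→P | 00→W | 010→P | 110→Y | 011→T
Decoded message: PYUPWPYT

PYUPWPYT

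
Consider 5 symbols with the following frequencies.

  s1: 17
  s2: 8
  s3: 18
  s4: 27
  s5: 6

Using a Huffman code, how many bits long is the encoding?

166

Build the Huffman tree bottom-up:
merge s5(6) and s2(8): 14
merge 14 and s1(17): 31
merge s3(18) and s4(27): 45
merge 31 and 45: 76
Each symbol's bit-cost is frequency × depth; summing gives 166 bits (equivalently 14 + 31 + 45 + 76).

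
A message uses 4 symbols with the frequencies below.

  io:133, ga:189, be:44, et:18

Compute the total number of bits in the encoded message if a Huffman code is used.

641

Build the Huffman tree bottom-up:
merge et(18) and be(44): 62
merge 62 and io(133): 195
merge ga(189) and 195: 384
Each symbol's bit-cost is frequency × depth; summing gives 641 bits (equivalently 62 + 195 + 384).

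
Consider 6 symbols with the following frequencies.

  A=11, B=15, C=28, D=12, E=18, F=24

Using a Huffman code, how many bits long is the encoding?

Merge the two smallest weights repeatedly:
combine A(11), D(12) → 23
combine B(15), E(18) → 33
combine 23, F(24) → 47
combine C(28), 33 → 61
combine 47, 61 → 108
Each symbol's bit-cost is frequency × depth; summing gives 272 bits (equivalently 23 + 33 + 47 + 61 + 108).

272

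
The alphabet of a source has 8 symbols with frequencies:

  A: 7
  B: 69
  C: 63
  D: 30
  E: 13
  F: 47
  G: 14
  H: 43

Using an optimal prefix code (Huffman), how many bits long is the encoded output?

780

Greedily combine the two least-frequent nodes:
A(7) + E(13) → 20
G(14) + 20 → 34
D(30) + 34 → 64
H(43) + F(47) → 90
C(63) + 64 → 127
B(69) + 90 → 159
127 + 159 → 286
Total encoded bits = sum of merged weights = 20 + 34 + 64 + 90 + 127 + 159 + 286 = 780.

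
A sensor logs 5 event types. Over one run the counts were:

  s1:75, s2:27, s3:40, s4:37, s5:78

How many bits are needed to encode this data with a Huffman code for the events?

Merge the two smallest weights repeatedly:
merge s2(27) and s4(37): 64
merge s3(40) and 64: 104
merge s1(75) and s5(78): 153
merge 104 and 153: 257
Each symbol's bit-cost is frequency × depth; summing gives 578 bits (equivalently 64 + 104 + 153 + 257).

578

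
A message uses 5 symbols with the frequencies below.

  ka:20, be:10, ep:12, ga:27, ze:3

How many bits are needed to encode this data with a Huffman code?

Merge the two smallest weights repeatedly:
ze(3) + be(10) → 13
ep(12) + 13 → 25
ka(20) + 25 → 45
ga(27) + 45 → 72
The encoded length is the sum of every internal node's weight: 13 + 25 + 45 + 72 = 155 bits.

155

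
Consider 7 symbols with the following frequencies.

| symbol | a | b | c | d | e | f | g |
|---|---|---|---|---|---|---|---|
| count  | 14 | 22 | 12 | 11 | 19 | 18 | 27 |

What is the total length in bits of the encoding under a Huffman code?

342

Greedily combine the two least-frequent nodes:
merge d(11) and c(12): 23
merge a(14) and f(18): 32
merge e(19) and b(22): 41
merge 23 and g(27): 50
merge 32 and 41: 73
merge 50 and 73: 123
Each symbol's bit-cost is frequency × depth; summing gives 342 bits (equivalently 23 + 32 + 41 + 50 + 73 + 123).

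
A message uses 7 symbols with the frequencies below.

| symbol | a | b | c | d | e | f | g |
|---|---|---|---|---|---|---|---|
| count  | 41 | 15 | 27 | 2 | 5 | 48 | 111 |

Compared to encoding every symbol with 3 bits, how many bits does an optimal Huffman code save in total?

Fixed-length: 3 bits × 249 symbols = 747 bits.
Huffman merges:
merge d(2) and e(5): 7
merge 7 and b(15): 22
merge 22 and c(27): 49
merge a(41) and f(48): 89
merge 49 and 89: 138
merge g(111) and 138: 249
Huffman total = 7 + 22 + 49 + 89 + 138 + 249 = 554 bits.
Saving = 747 − 554 = 193 bits.

193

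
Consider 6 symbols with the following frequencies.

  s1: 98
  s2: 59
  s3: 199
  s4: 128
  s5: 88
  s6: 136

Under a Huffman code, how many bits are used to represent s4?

3

Huffman merges, smallest pair first:
s2(59) + s5(88) → 147
s1(98) + s4(128) → 226
s6(136) + 147 → 283
s3(199) + 226 → 425
283 + 425 → 708
s4's leaf is at depth 3, giving a 3-bit codeword.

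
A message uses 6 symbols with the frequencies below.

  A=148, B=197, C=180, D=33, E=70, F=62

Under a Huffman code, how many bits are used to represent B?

2

Repeatedly merge the two smallest:
merge D(33) and F(62): 95
merge E(70) and 95: 165
merge A(148) and 165: 313
merge C(180) and B(197): 377
merge 313 and 377: 690
B's leaf is at depth 2, giving a 2-bit codeword.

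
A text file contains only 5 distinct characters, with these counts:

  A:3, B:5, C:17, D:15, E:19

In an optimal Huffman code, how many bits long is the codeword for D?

Build the tree from the bottom:
merge A(3) and B(5): 8
merge 8 and D(15): 23
merge C(17) and E(19): 36
merge 23 and 36: 59
D's leaf is at depth 2, giving a 2-bit codeword.

2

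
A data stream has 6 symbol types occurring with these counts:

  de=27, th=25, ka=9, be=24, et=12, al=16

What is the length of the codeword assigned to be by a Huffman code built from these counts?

2

Build the tree from the bottom:
ka(9) + et(12) → 21
al(16) + 21 → 37
be(24) + th(25) → 49
de(27) + 37 → 64
49 + 64 → 113
be's leaf is at depth 2, giving a 2-bit codeword.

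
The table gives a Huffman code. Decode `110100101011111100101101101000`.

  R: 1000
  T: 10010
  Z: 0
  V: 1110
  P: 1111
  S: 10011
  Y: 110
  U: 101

Read left to right; each codeword is recognised as soon as it completes (prefix code):
  110→Y | 10010→T | 101→U | 1111→P | 10010→T | 110→Y | 110→Y | 1000→R
Decoded message: YTUPTYYR

YTUPTYYR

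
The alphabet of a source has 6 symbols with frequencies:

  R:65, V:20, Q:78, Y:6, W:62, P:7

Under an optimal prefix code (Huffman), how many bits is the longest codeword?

4

Merge the two lowest-weight nodes at each step:
merge Y(6) and P(7): 13
merge 13 and V(20): 33
merge 33 and W(62): 95
merge R(65) and Q(78): 143
merge 95 and 143: 238
The first pair merged (Y, P) ends up deepest, at depth 4.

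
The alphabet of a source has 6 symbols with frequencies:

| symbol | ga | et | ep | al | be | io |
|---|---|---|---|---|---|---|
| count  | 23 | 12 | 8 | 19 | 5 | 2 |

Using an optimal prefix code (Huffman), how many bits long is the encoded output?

160

Build the Huffman tree bottom-up:
merge io(2) and be(5): 7
merge 7 and ep(8): 15
merge et(12) and 15: 27
merge al(19) and ga(23): 42
merge 27 and 42: 69
The encoded length is the sum of every internal node's weight: 7 + 15 + 27 + 42 + 69 = 160 bits.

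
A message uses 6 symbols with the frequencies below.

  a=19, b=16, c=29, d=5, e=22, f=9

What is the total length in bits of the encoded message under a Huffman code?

244

Build the Huffman tree bottom-up:
combine d(5), f(9) → 14
combine 14, b(16) → 30
combine a(19), e(22) → 41
combine c(29), 30 → 59
combine 41, 59 → 100
The encoded length is the sum of every internal node's weight: 14 + 30 + 41 + 59 + 100 = 244 bits.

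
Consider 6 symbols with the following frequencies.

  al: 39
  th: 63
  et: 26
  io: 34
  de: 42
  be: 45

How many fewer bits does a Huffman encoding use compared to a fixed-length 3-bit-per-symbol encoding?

108

Fixed-length: 3 bits × 249 symbols = 747 bits.
Huffman merges:
combine et(26), io(34) → 60
combine al(39), de(42) → 81
combine be(45), 60 → 105
combine th(63), 81 → 144
combine 105, 144 → 249
Huffman total = 60 + 81 + 105 + 144 + 249 = 639 bits.
Saving = 747 − 639 = 108 bits.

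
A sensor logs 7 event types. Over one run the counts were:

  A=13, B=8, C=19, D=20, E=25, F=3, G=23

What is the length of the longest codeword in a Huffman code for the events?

Merge the two lowest-weight nodes at each step:
F(3) + B(8) → 11
11 + A(13) → 24
C(19) + D(20) → 39
G(23) + 24 → 47
E(25) + 39 → 64
47 + 64 → 111
Maximum depth reached is 4.

4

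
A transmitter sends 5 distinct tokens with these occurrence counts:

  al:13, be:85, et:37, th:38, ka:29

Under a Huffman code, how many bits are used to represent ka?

3

Repeatedly merge the two smallest:
al(13) + ka(29) → 42
et(37) + th(38) → 75
42 + 75 → 117
be(85) + 117 → 202
The subtree containing ka is merged 3 times, so code length = 3.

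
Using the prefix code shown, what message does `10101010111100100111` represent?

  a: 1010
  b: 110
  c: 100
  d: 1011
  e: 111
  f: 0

aaecce

Read left to right; each codeword is recognised as soon as it completes (prefix code):
  1010→a | 1010→a | 111→e | 100→c | 100→c | 111→e
Decoded message: aaecce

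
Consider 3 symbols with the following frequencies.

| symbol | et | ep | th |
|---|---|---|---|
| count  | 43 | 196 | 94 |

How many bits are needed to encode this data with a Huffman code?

Build the Huffman tree bottom-up:
merge et(43) and th(94): 137
merge 137 and ep(196): 333
Each symbol's bit-cost is frequency × depth; summing gives 470 bits (equivalently 137 + 333).

470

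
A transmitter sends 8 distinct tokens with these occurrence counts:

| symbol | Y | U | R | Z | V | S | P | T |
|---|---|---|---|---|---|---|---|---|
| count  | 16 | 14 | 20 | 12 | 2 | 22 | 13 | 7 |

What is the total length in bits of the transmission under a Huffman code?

Merge the two smallest weights repeatedly:
combine V(2), T(7) → 9
combine 9, Z(12) → 21
combine P(13), U(14) → 27
combine Y(16), R(20) → 36
combine 21, S(22) → 43
combine 27, 36 → 63
combine 43, 63 → 106
Each symbol's bit-cost is frequency × depth; summing gives 305 bits (equivalently 9 + 21 + 27 + 36 + 43 + 63 + 106).

305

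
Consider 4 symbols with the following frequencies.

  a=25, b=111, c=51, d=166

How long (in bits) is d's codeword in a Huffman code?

Huffman merges, smallest pair first:
a(25) + c(51) → 76
76 + b(111) → 187
d(166) + 187 → 353
d is merged only at the final step, so code length = 1.

1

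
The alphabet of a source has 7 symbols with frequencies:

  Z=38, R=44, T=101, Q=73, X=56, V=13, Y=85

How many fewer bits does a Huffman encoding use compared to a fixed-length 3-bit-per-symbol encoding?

135

Fixed-length: 3 bits × 410 symbols = 1230 bits.
Huffman merges:
merge V(13) and Z(38): 51
merge R(44) and 51: 95
merge X(56) and Q(73): 129
merge Y(85) and 95: 180
merge T(101) and 129: 230
merge 180 and 230: 410
Huffman total = 51 + 95 + 129 + 180 + 230 + 410 = 1095 bits.
Saving = 1230 − 1095 = 135 bits.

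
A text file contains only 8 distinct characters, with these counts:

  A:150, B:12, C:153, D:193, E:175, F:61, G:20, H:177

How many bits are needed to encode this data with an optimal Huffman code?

Build the Huffman tree bottom-up:
merge B(12) and G(20): 32
merge 32 and F(61): 93
merge 93 and A(150): 243
merge C(153) and E(175): 328
merge H(177) and D(193): 370
merge 243 and 328: 571
merge 370 and 571: 941
Each symbol's bit-cost is frequency × depth; summing gives 2578 bits (equivalently 32 + 93 + 243 + 328 + 370 + 571 + 941).

2578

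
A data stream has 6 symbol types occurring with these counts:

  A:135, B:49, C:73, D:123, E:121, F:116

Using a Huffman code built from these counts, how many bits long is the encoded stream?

1593

Build the Huffman tree bottom-up:
B(49) + C(73) → 122
F(116) + E(121) → 237
122 + D(123) → 245
A(135) + 237 → 372
245 + 372 → 617
Each symbol's bit-cost is frequency × depth; summing gives 1593 bits (equivalently 122 + 237 + 245 + 372 + 617).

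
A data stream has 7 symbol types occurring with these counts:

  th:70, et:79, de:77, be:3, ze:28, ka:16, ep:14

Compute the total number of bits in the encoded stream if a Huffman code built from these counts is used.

Greedily combine the two least-frequent nodes:
be(3) + ep(14) → 17
ka(16) + 17 → 33
ze(28) + 33 → 61
61 + th(70) → 131
de(77) + et(79) → 156
131 + 156 → 287
Each symbol's bit-cost is frequency × depth; summing gives 685 bits (equivalently 17 + 33 + 61 + 131 + 156 + 287).

685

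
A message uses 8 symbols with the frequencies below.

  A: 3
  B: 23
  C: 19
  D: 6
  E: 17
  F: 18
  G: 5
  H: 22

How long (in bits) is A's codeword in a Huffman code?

Huffman merges, smallest pair first:
combine A(3), G(5) → 8
combine D(6), 8 → 14
combine 14, E(17) → 31
combine F(18), C(19) → 37
combine H(22), B(23) → 45
combine 31, 37 → 68
combine 45, 68 → 113
A's leaf is at depth 5, giving a 5-bit codeword.

5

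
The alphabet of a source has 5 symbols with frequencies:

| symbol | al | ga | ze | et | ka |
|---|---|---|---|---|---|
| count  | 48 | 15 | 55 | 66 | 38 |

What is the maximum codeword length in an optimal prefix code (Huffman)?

Merge the two lowest-weight nodes at each step:
combine ga(15), ka(38) → 53
combine al(48), 53 → 101
combine ze(55), et(66) → 121
combine 101, 121 → 222
The rarest symbols sit at the bottom; the longest codeword is 3 bits.

3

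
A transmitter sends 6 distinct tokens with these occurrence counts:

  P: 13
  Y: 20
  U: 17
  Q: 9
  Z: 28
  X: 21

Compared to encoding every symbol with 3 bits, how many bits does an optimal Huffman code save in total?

49

Fixed-length: 3 bits × 108 symbols = 324 bits.
Huffman merges:
Q(9) + P(13) → 22
U(17) + Y(20) → 37
X(21) + 22 → 43
Z(28) + 37 → 65
43 + 65 → 108
Huffman total = 22 + 37 + 43 + 65 + 108 = 275 bits.
Saving = 324 − 275 = 49 bits.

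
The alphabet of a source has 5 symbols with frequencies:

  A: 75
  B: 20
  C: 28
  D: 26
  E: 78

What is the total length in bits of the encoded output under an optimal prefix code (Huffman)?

496

Merge the two smallest weights repeatedly:
combine B(20), D(26) → 46
combine C(28), 46 → 74
combine 74, A(75) → 149
combine E(78), 149 → 227
Total encoded bits = sum of merged weights = 46 + 74 + 149 + 227 = 496.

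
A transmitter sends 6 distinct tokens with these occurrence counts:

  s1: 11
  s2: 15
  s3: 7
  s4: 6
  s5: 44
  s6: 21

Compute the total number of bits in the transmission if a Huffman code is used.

237

Build the Huffman tree bottom-up:
s4(6) + s3(7) → 13
s1(11) + 13 → 24
s2(15) + s6(21) → 36
24 + 36 → 60
s5(44) + 60 → 104
The encoded length is the sum of every internal node's weight: 13 + 24 + 36 + 60 + 104 = 237 bits.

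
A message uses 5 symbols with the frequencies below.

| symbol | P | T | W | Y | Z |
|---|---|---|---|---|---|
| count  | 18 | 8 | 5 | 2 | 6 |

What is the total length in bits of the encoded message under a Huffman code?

Build the Huffman tree bottom-up:
merge Y(2) and W(5): 7
merge Z(6) and 7: 13
merge T(8) and 13: 21
merge P(18) and 21: 39
The encoded length is the sum of every internal node's weight: 7 + 13 + 21 + 39 = 80 bits.

80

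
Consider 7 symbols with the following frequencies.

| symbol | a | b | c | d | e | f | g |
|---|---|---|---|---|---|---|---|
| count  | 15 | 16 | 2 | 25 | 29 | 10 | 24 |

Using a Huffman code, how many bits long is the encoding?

321

Build the Huffman tree bottom-up:
combine c(2), f(10) → 12
combine 12, a(15) → 27
combine b(16), g(24) → 40
combine d(25), 27 → 52
combine e(29), 40 → 69
combine 52, 69 → 121
Total encoded bits = sum of merged weights = 12 + 27 + 40 + 52 + 69 + 121 = 321.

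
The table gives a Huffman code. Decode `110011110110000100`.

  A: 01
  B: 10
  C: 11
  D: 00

CDCCABDAD

Read left to right; each codeword is recognised as soon as it completes (prefix code):
  11→C | 00→D | 11→C | 11→C | 01→A | 10→B | 00→D | 01→A | 00→D
Decoded message: CDCCABDAD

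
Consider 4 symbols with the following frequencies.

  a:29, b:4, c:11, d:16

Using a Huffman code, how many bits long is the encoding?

106

Merge the two smallest weights repeatedly:
combine b(4), c(11) → 15
combine 15, d(16) → 31
combine a(29), 31 → 60
Each symbol's bit-cost is frequency × depth; summing gives 106 bits (equivalently 15 + 31 + 60).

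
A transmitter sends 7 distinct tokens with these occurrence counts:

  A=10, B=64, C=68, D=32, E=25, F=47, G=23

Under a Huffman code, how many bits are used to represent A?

Huffman merges, smallest pair first:
A(10) + G(23) → 33
E(25) + D(32) → 57
33 + F(47) → 80
57 + B(64) → 121
C(68) + 80 → 148
121 + 148 → 269
A sits 4 levels below the root, so its codeword is 4 bits.

4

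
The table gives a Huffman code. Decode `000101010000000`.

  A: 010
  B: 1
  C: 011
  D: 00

DABADDD

Read left to right; each codeword is recognised as soon as it completes (prefix code):
  00→D | 010→A | 1→B | 010→A | 00→D | 00→D | 00→D
Decoded message: DABADDD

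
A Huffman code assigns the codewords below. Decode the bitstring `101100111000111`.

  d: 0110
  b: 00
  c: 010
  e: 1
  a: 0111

edaba

Read left to right; each codeword is recognised as soon as it completes (prefix code):
  1→e | 0110→d | 0111→a | 00→b | 0111→a
Decoded message: edaba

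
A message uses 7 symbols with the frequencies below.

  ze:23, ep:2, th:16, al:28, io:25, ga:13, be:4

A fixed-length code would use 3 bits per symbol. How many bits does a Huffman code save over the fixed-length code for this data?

Fixed-length: 3 bits × 111 symbols = 333 bits.
Huffman merges:
ep(2) + be(4) → 6
6 + ga(13) → 19
th(16) + 19 → 35
ze(23) + io(25) → 48
al(28) + 35 → 63
48 + 63 → 111
Huffman total = 6 + 19 + 35 + 48 + 63 + 111 = 282 bits.
Saving = 333 − 282 = 51 bits.

51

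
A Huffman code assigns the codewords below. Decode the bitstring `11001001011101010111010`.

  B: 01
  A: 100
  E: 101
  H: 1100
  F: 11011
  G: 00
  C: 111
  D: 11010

Read left to right; each codeword is recognised as soon as it completes (prefix code):
  1100→H | 100→A | 101→E | 11010→D | 101→E | 11010→D
Decoded message: HAEDED

HAEDED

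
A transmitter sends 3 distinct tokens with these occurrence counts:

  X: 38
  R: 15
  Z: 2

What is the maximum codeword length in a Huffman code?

Merge the two lowest-weight nodes at each step:
Z(2) + R(15) → 17
17 + X(38) → 55
The rarest symbols sit at the bottom; the longest codeword is 2 bits.

2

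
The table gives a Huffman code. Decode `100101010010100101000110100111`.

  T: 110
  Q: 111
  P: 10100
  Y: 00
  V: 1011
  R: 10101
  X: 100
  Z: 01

XRYPPZPQ

Read left to right; each codeword is recognised as soon as it completes (prefix code):
  100→X | 10101→R | 00→Y | 10100→P | 10100→P | 01→Z | 10100→P | 111→Q
Decoded message: XRYPPZPQ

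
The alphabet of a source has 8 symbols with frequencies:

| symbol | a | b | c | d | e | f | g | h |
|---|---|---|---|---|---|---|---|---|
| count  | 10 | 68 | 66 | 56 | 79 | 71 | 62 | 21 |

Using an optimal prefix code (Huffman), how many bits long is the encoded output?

1251

Greedily combine the two least-frequent nodes:
merge a(10) and h(21): 31
merge 31 and d(56): 87
merge g(62) and c(66): 128
merge b(68) and f(71): 139
merge e(79) and 87: 166
merge 128 and 139: 267
merge 166 and 267: 433
Total encoded bits = sum of merged weights = 31 + 87 + 128 + 139 + 166 + 267 + 433 = 1251.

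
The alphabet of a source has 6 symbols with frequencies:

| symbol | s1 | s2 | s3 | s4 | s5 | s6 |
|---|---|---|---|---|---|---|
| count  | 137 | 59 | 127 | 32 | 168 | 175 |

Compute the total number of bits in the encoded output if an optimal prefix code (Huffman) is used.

Build the Huffman tree bottom-up:
combine s4(32), s2(59) → 91
combine 91, s3(127) → 218
combine s1(137), s5(168) → 305
combine s6(175), 218 → 393
combine 305, 393 → 698
Each symbol's bit-cost is frequency × depth; summing gives 1705 bits (equivalently 91 + 218 + 305 + 393 + 698).

1705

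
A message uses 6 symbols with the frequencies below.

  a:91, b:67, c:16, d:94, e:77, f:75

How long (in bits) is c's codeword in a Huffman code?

3

Build the tree from the bottom:
merge c(16) and b(67): 83
merge f(75) and e(77): 152
merge 83 and a(91): 174
merge d(94) and 152: 246
merge 174 and 246: 420
c sits 3 levels below the root, so its codeword is 3 bits.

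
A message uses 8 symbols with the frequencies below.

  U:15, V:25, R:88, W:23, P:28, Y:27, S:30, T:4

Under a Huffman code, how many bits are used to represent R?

2

Build the tree from the bottom:
T(4) + U(15) → 19
19 + W(23) → 42
V(25) + Y(27) → 52
P(28) + S(30) → 58
42 + 52 → 94
58 + R(88) → 146
94 + 146 → 240
R's leaf is at depth 2, giving a 2-bit codeword.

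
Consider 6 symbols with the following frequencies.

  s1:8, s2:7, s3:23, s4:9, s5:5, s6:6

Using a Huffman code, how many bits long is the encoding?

Build the Huffman tree bottom-up:
combine s5(5), s6(6) → 11
combine s2(7), s1(8) → 15
combine s4(9), 11 → 20
combine 15, 20 → 35
combine s3(23), 35 → 58
Total encoded bits = sum of merged weights = 11 + 15 + 20 + 35 + 58 = 139.

139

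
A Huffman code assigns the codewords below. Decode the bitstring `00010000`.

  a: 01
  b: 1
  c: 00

cacc

Read left to right; each codeword is recognised as soon as it completes (prefix code):
  00→c | 01→a | 00→c | 00→c
Decoded message: cacc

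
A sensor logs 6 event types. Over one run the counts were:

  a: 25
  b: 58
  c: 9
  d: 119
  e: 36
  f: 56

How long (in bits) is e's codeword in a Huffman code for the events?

Repeatedly merge the two smallest:
c(9) + a(25) → 34
34 + e(36) → 70
f(56) + b(58) → 114
70 + 114 → 184
d(119) + 184 → 303
The subtree containing e is merged 3 times, so code length = 3.

3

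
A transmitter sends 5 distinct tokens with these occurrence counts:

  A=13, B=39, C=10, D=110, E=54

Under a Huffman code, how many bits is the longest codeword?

Merge the two lowest-weight nodes at each step:
merge C(10) and A(13): 23
merge 23 and B(39): 62
merge E(54) and 62: 116
merge D(110) and 116: 226
The rarest symbols sit at the bottom; the longest codeword is 4 bits.

4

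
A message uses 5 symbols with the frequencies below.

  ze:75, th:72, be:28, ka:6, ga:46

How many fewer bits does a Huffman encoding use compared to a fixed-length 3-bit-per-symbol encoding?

193

Fixed-length: 3 bits × 227 symbols = 681 bits.
Huffman merges:
combine ka(6), be(28) → 34
combine 34, ga(46) → 80
combine th(72), ze(75) → 147
combine 80, 147 → 227
Huffman total = 34 + 80 + 147 + 227 = 488 bits.
Saving = 681 − 488 = 193 bits.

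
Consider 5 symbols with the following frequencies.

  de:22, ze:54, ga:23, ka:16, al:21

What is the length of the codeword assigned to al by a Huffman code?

Repeatedly merge the two smallest:
combine ka(16), al(21) → 37
combine de(22), ga(23) → 45
combine 37, 45 → 82
combine ze(54), 82 → 136
al's leaf is at depth 3, giving a 3-bit codeword.

3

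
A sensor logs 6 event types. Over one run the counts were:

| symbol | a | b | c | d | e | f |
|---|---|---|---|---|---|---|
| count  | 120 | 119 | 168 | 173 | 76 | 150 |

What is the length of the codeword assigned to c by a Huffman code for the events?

2

Build the tree from the bottom:
e(76) + b(119) → 195
a(120) + f(150) → 270
c(168) + d(173) → 341
195 + 270 → 465
341 + 465 → 806
c sits 2 levels below the root, so its codeword is 2 bits.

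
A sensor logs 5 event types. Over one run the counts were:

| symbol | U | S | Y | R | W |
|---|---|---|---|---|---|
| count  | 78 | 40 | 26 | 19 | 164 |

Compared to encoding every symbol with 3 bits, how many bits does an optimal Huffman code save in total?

Fixed-length: 3 bits × 327 symbols = 981 bits.
Huffman merges:
R(19) + Y(26) → 45
S(40) + 45 → 85
U(78) + 85 → 163
163 + W(164) → 327
Huffman total = 45 + 85 + 163 + 327 = 620 bits.
Saving = 981 − 620 = 361 bits.

361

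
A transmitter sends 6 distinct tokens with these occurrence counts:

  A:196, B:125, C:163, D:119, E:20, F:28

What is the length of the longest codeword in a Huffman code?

4

Merge the two lowest-weight nodes at each step:
combine E(20), F(28) → 48
combine 48, D(119) → 167
combine B(125), C(163) → 288
combine 167, A(196) → 363
combine 288, 363 → 651
The first pair merged (E, F) ends up deepest, at depth 4.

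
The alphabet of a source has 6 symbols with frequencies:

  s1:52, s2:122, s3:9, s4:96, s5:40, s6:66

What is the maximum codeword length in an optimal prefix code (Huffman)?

Merge the two lowest-weight nodes at each step:
merge s3(9) and s5(40): 49
merge 49 and s1(52): 101
merge s6(66) and s4(96): 162
merge 101 and s2(122): 223
merge 162 and 223: 385
The rarest symbols sit at the bottom; the longest codeword is 4 bits.

4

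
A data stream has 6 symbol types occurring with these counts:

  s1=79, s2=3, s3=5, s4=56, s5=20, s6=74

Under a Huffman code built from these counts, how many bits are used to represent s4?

2

Repeatedly merge the two smallest:
combine s2(3), s3(5) → 8
combine 8, s5(20) → 28
combine 28, s4(56) → 84
combine s6(74), s1(79) → 153
combine 84, 153 → 237
s4 sits 2 levels below the root, so its codeword is 2 bits.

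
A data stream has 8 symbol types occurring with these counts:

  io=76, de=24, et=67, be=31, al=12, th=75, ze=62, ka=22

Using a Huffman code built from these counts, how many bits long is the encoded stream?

Build the Huffman tree bottom-up:
al(12) + ka(22) → 34
de(24) + be(31) → 55
34 + 55 → 89
ze(62) + et(67) → 129
th(75) + io(76) → 151
89 + 129 → 218
151 + 218 → 369
Total encoded bits = sum of merged weights = 34 + 55 + 89 + 129 + 151 + 218 + 369 = 1045.

1045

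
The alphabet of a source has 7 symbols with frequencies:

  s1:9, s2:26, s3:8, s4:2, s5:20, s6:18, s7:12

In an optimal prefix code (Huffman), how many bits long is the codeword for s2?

2

Repeatedly merge the two smallest:
combine s4(2), s3(8) → 10
combine s1(9), 10 → 19
combine s7(12), s6(18) → 30
combine 19, s5(20) → 39
combine s2(26), 30 → 56
combine 39, 56 → 95
s2 sits 2 levels below the root, so its codeword is 2 bits.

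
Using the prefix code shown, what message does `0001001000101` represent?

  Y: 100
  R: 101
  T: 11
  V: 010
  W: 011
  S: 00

SVVSR

Read left to right; each codeword is recognised as soon as it completes (prefix code):
  00→S | 010→V | 010→V | 00→S | 101→R
Decoded message: SVVSR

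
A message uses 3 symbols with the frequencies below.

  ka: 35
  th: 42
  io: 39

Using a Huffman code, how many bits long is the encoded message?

190

Merge the two smallest weights repeatedly:
merge ka(35) and io(39): 74
merge th(42) and 74: 116
The encoded length is the sum of every internal node's weight: 74 + 116 = 190 bits.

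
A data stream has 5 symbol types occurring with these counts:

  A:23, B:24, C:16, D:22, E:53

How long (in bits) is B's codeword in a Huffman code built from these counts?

3

Build the tree from the bottom:
combine C(16), D(22) → 38
combine A(23), B(24) → 47
combine 38, 47 → 85
combine E(53), 85 → 138
The subtree containing B is merged 3 times, so code length = 3.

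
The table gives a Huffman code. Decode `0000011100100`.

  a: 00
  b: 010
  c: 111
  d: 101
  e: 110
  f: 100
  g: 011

Read left to right; each codeword is recognised as soon as it completes (prefix code):
  00→a | 00→a | 011→g | 100→f | 100→f
Decoded message: aagff

aagff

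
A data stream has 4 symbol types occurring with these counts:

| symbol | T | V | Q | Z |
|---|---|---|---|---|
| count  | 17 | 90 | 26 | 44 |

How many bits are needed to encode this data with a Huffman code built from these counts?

Merge the two smallest weights repeatedly:
T(17) + Q(26) → 43
43 + Z(44) → 87
87 + V(90) → 177
Total encoded bits = sum of merged weights = 43 + 87 + 177 = 307.

307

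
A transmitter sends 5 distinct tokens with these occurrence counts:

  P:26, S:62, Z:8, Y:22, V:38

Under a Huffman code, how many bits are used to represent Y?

4

Repeatedly merge the two smallest:
Z(8) + Y(22) → 30
P(26) + 30 → 56
V(38) + 56 → 94
S(62) + 94 → 156
Y sits 4 levels below the root, so its codeword is 4 bits.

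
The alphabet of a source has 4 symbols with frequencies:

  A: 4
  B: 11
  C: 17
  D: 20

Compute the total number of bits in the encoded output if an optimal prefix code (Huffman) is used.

Merge the two smallest weights repeatedly:
merge A(4) and B(11): 15
merge 15 and C(17): 32
merge D(20) and 32: 52
The encoded length is the sum of every internal node's weight: 15 + 32 + 52 = 99 bits.

99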